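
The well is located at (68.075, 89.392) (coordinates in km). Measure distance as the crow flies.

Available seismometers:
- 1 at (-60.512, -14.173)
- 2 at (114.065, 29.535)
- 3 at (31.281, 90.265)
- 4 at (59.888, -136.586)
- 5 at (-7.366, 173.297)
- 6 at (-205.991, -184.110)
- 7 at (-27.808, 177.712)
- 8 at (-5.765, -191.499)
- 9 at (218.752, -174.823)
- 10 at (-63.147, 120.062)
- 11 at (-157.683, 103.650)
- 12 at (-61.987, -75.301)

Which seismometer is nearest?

Distances from (68.075, 89.392):
1: 165.107 km
2: 75.485 km
3: 36.804 km
4: 226.126 km
5: 112.833 km
6: 387.189 km
7: 130.361 km
8: 290.434 km
9: 304.160 km
10: 134.759 km
11: 226.208 km
12: 209.857 km
Minimum: 3 at 36.804 km.

3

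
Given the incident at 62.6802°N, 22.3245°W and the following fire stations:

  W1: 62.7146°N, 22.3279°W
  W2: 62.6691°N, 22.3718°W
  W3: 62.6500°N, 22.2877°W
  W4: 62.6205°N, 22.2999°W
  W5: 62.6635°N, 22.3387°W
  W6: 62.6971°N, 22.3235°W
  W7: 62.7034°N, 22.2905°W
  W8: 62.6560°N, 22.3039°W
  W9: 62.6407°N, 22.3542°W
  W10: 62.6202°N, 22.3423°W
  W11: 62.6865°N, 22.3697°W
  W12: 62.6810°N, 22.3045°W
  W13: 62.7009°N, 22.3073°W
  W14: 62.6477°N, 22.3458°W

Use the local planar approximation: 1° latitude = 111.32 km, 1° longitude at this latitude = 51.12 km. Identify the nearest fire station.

Distances from 62.6802°N, 22.3245°W:
W1: √((0.0344·111.32)² + (-0.0034·51.12)²) = √(14.664366 + 0.030209) = 3.8334 km
W2: √((-0.0111·111.32)² + (-0.0473·51.12)²) = √(1.526836 + 5.846608) = 2.7154 km
W3: √((-0.0302·111.32)² + (0.0368·51.12)²) = √(11.302130 + 3.538974) = 3.8524 km
W4: √((-0.0597·111.32)² + (0.0246·51.12)²) = √(44.166711 + 1.581437) = 6.7637 km
W5: √((-0.0167·111.32)² + (-0.0142·51.12)²) = √(3.456045 + 0.526937) = 1.9957 km
W6: √((0.0169·111.32)² + (0.0010·51.12)²) = √(3.539320 + 0.002613) = 1.8820 km
W7: √((0.0232·111.32)² + (0.0340·51.12)²) = √(6.669947 + 3.020922) = 3.1130 km
W8: √((-0.0242·111.32)² + (0.0206·51.12)²) = √(7.257334 + 1.108961) = 2.8925 km
W9: √((-0.0395·111.32)² + (-0.0297·51.12)²) = √(19.334840 + 2.305126) = 4.6519 km
W10: √((-0.0600·111.32)² + (-0.0178·51.12)²) = √(44.611713 + 0.827984) = 6.7409 km
W11: √((0.0063·111.32)² + (-0.0452·51.12)²) = √(0.491844 + 5.338983) = 2.4147 km
W12: √((0.0008·111.32)² + (0.0200·51.12)²) = √(0.007931 + 1.045302) = 1.0263 km
W13: √((0.0207·111.32)² + (0.0172·51.12)²) = √(5.309909 + 0.773105) = 2.4664 km
W14: √((-0.0325·111.32)² + (-0.0213·51.12)²) = √(13.089200 + 1.185607) = 3.7782 km
Minimum: W12 at 1.0263 km.

W12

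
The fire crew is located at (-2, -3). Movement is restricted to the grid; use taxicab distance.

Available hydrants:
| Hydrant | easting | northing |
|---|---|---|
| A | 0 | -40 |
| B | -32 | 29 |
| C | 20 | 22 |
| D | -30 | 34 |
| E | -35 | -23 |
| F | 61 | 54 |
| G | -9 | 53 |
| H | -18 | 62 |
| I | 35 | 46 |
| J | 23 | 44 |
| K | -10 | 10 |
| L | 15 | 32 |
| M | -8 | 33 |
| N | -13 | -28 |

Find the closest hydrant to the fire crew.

K

Distances from (-2, -3):
A: |2| + |-37| = 2 + 37 = 39
B: |-30| + |32| = 30 + 32 = 62
C: |22| + |25| = 22 + 25 = 47
D: |-28| + |37| = 28 + 37 = 65
E: |-33| + |-20| = 33 + 20 = 53
F: |63| + |57| = 63 + 57 = 120
G: |-7| + |56| = 7 + 56 = 63
H: |-16| + |65| = 16 + 65 = 81
I: |37| + |49| = 37 + 49 = 86
J: |25| + |47| = 25 + 47 = 72
K: |-8| + |13| = 8 + 13 = 21
L: |17| + |35| = 17 + 35 = 52
M: |-6| + |36| = 6 + 36 = 42
N: |-11| + |-25| = 11 + 25 = 36
Minimum: K at 21.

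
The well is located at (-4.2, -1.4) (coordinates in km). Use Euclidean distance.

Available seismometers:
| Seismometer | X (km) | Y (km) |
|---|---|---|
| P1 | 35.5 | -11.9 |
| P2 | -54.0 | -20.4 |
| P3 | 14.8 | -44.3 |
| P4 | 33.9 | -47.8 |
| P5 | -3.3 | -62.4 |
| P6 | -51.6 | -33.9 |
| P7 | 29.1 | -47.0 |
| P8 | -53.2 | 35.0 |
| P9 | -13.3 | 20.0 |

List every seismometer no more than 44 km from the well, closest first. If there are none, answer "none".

Distances from (-4.2, -1.4):
P1: 41.07 km
P2: 53.30 km
P3: 46.92 km
P4: 60.04 km
P5: 61.01 km
P6: 57.47 km
P7: 56.46 km
P8: 61.04 km
P9: 23.25 km
Threshold 44 km: P9 (23.25 km), P1 (41.07 km) are within range.

P9, P1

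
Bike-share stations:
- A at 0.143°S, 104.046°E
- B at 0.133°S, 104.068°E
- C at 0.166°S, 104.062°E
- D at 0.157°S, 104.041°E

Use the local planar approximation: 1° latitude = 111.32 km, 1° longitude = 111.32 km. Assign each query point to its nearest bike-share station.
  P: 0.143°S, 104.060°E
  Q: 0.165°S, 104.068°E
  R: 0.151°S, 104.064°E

P→B; Q→C; R→C

P at 0.143°S, 104.060°E:
  A: 1.558 km
  B: 1.426 km
  C: 2.570 km
  D: 2.627 km
  → nearest: B (1.426 km)
Q at 0.165°S, 104.068°E:
  A: 3.463 km
  B: 3.562 km
  C: 0.677 km
  D: 3.135 km
  → nearest: C (0.677 km)
R at 0.151°S, 104.064°E:
  A: 2.193 km
  B: 2.053 km
  C: 1.685 km
  D: 2.646 km
  → nearest: C (1.685 km)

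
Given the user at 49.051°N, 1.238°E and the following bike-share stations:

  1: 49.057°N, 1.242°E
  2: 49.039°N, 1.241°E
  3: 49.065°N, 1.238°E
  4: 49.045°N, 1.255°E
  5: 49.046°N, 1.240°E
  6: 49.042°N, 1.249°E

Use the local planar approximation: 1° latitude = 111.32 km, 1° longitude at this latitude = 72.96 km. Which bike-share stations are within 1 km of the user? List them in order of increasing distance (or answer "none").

5, 1

Distances from 49.051°N, 1.238°E:
1: 0.729 km
2: 1.354 km
3: 1.558 km
4: 1.409 km
5: 0.575 km
6: 1.284 km
Threshold 1 km: 5 (0.575 km), 1 (0.729 km) are within range.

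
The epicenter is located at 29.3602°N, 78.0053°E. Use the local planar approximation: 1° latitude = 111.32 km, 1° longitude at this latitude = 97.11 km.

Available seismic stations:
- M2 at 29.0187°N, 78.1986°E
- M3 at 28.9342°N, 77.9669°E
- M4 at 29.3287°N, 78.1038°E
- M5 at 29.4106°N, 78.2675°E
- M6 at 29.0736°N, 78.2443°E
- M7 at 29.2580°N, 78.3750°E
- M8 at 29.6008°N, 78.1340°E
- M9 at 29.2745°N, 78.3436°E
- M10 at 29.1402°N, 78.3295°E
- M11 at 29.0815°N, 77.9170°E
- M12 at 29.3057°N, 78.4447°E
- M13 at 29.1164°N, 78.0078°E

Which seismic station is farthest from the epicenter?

M3

Distances from 29.3602°N, 78.0053°E:
M2: √((-0.3415·111.32)² + (0.1933·97.11)²) = √(1445.199529 + 352.364069) = 42.3977 km
M3: √((-0.4260·111.32)² + (-0.0384·97.11)²) = √(2248.876434 + 13.905620) = 47.5687 km
M4: √((-0.0315·111.32)² + (0.0985·97.11)²) = √(12.296103 + 91.495634) = 10.1878 km
M5: √((0.0504·111.32)² + (0.2622·97.11)²) = √(31.478024 + 648.325768) = 26.0730 km
M6: √((-0.2866·111.32)² + (0.2390·97.11)²) = √(1017.885124 + 538.671142) = 39.4532 km
M7: √((-0.1022·111.32)² + (0.3697·97.11)²) = √(129.433945 + 1288.922513) = 37.6611 km
M8: √((0.2406·111.32)² + (0.1287·97.11)²) = √(717.360800 + 156.201429) = 29.5561 km
M9: √((-0.0857·111.32)² + (0.3383·97.11)²) = √(91.013966 + 1079.274469) = 34.2095 km
M10: √((-0.2200·111.32)² + (0.3242·97.11)²) = √(599.779692 + 991.183193) = 39.8869 km
M11: √((-0.2787·111.32)² + (-0.0883·97.11)²) = √(962.543427 + 73.527418) = 32.1881 km
M12: √((-0.0545·111.32)² + (0.4394·97.11)²) = √(36.807761 + 1820.740336) = 43.0993 km
M13: √((-0.2438·111.32)² + (0.0025·97.11)²) = √(736.569613 + 0.058940) = 27.1409 km
Maximum: M3 at 47.5687 km.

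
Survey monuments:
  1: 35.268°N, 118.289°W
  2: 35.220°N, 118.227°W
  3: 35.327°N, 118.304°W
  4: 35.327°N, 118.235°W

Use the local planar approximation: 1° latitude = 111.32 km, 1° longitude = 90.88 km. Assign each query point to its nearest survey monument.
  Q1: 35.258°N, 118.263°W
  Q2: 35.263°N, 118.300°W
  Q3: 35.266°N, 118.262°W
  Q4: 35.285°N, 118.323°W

Q1→1; Q2→1; Q3→1; Q4→1

Q1 at 35.258°N, 118.263°W:
  1: √((0.010·111.32)² + (-0.026·90.88)²) = √(1.23921 + 5.58320) = 2.612 km
  2: √((-0.038·111.32)² + (0.036·90.88)²) = √(17.89425 + 10.70389) = 5.348 km
  3: √((0.069·111.32)² + (-0.041·90.88)²) = √(58.99899 + 13.88367) = 8.537 km
  4: √((0.069·111.32)² + (0.028·90.88)²) = √(58.99899 + 6.47519) = 8.092 km
  → nearest: 1 (2.612 km)
Q2 at 35.263°N, 118.300°W:
  1: √((0.005·111.32)² + (0.011·90.88)²) = √(0.30980 + 0.99936) = 1.144 km
  2: √((-0.043·111.32)² + (0.073·90.88)²) = √(22.91307 + 44.01314) = 8.181 km
  3: √((0.064·111.32)² + (-0.004·90.88)²) = √(50.75822 + 0.13215) = 7.134 km
  4: √((0.064·111.32)² + (0.065·90.88)²) = √(50.75822 + 34.89501) = 9.255 km
  → nearest: 1 (1.144 km)
Q3 at 35.266°N, 118.262°W:
  1: √((0.002·111.32)² + (-0.027·90.88)²) = √(0.04957 + 6.02094) = 2.464 km
  2: √((-0.046·111.32)² + (0.035·90.88)²) = √(26.22177 + 10.11749) = 6.028 km
  3: √((0.061·111.32)² + (-0.042·90.88)²) = √(46.11116 + 14.56918) = 7.790 km
  4: √((0.061·111.32)² + (0.027·90.88)²) = √(46.11116 + 6.02094) = 7.220 km
  → nearest: 1 (2.464 km)
Q4 at 35.285°N, 118.323°W:
  1: √((-0.017·111.32)² + (0.034·90.88)²) = √(3.58133 + 9.54761) = 3.623 km
  2: √((-0.065·111.32)² + (0.096·90.88)²) = √(52.35680 + 76.11655) = 11.335 km
  3: √((0.042·111.32)² + (0.019·90.88)²) = √(21.85974 + 2.98156) = 4.984 km
  4: √((0.042·111.32)² + (0.088·90.88)²) = √(21.85974 + 63.95905) = 9.264 km
  → nearest: 1 (3.623 km)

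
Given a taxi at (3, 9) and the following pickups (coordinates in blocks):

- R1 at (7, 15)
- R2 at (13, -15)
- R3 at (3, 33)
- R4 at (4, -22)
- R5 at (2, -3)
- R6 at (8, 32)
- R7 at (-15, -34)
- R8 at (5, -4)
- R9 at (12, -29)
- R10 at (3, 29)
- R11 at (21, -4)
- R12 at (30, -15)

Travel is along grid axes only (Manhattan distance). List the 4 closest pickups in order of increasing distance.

R1, R5, R8, R10

Distances from (3, 9):
R1: |4| + |6| = 4 + 6 = 10 blocks
R2: |10| + |-24| = 10 + 24 = 34 blocks
R3: |0| + |24| = 0 + 24 = 24 blocks
R4: |1| + |-31| = 1 + 31 = 32 blocks
R5: |-1| + |-12| = 1 + 12 = 13 blocks
R6: |5| + |23| = 5 + 23 = 28 blocks
R7: |-18| + |-43| = 18 + 43 = 61 blocks
R8: |2| + |-13| = 2 + 13 = 15 blocks
R9: |9| + |-38| = 9 + 38 = 47 blocks
R10: |0| + |20| = 0 + 20 = 20 blocks
R11: |18| + |-13| = 18 + 13 = 31 blocks
R12: |27| + |-24| = 27 + 24 = 51 blocks
Sorted: R1 (10 blocks) < R5 (13 blocks) < R8 (15 blocks) < R10 (20 blocks) < R3 (24 blocks) < R6 (28 blocks) < …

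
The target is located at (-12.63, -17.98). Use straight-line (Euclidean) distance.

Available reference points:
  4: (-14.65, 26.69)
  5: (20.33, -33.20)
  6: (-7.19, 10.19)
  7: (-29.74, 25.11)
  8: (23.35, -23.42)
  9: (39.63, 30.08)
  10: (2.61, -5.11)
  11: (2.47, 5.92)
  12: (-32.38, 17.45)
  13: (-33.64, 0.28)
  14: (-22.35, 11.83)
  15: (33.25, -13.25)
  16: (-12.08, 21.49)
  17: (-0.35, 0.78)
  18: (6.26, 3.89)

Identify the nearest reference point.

10

Distances from (-12.63, -17.98):
4: 44.72
5: 36.30
6: 28.69
7: 46.36
8: 36.39
9: 71.00
10: 19.95
11: 28.27
12: 40.56
13: 27.84
14: 31.35
15: 46.12
16: 39.47
17: 22.42
18: 28.90
Minimum: 10 at 19.95.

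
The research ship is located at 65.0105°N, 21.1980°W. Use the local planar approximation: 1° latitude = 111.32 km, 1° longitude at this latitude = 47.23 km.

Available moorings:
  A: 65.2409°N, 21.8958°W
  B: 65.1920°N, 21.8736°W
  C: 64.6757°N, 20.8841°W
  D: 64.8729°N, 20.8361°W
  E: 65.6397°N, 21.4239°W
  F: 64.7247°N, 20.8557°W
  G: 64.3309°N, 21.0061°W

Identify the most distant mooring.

Distances from 65.0105°N, 21.1980°W:
A: 41.7612 km
B: 37.7675 km
C: 40.1104 km
D: 22.9518 km
E: 70.8505 km
F: 35.6872 km
G: 76.1940 km
Maximum: G at 76.1940 km.

G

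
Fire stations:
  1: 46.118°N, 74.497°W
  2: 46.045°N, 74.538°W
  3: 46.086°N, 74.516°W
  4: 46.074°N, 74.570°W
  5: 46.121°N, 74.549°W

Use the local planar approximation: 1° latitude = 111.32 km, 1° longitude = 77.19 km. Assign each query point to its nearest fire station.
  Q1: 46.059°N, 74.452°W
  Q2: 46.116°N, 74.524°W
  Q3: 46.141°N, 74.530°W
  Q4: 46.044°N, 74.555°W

Q1 at 46.059°N, 74.452°W:
  1: √((0.059·111.32)² + (-0.045·77.19)²) = √(43.13705 + 12.06555) = 7.430 km
  2: √((-0.014·111.32)² + (-0.086·77.19)²) = √(2.42886 + 44.06756) = 6.819 km
  3: √((0.027·111.32)² + (-0.064·77.19)²) = √(9.03387 + 24.40518) = 5.783 km
  4: √((0.015·111.32)² + (-0.118·77.19)²) = √(2.78823 + 82.96331) = 9.260 km
  5: √((0.062·111.32)² + (-0.097·77.19)²) = √(47.63540 + 56.06161) = 10.183 km
  → nearest: 3 (5.783 km)
Q2 at 46.116°N, 74.524°W:
  1: √((0.002·111.32)² + (0.027·77.19)²) = √(0.04957 + 4.34360) = 2.096 km
  2: √((-0.071·111.32)² + (-0.014·77.19)²) = √(62.46879 + 1.16783) = 7.977 km
  3: √((-0.030·111.32)² + (0.008·77.19)²) = √(11.15293 + 0.38133) = 3.396 km
  4: √((-0.042·111.32)² + (-0.046·77.19)²) = √(21.85974 + 12.60775) = 5.871 km
  5: √((0.005·111.32)² + (-0.025·77.19)²) = √(0.30980 + 3.72394) = 2.008 km
  → nearest: 5 (2.008 km)
Q3 at 46.141°N, 74.530°W:
  1: √((-0.023·111.32)² + (0.033·77.19)²) = √(6.55544 + 6.48858) = 3.612 km
  2: √((-0.096·111.32)² + (-0.008·77.19)²) = √(114.20598 + 0.38133) = 10.705 km
  3: √((-0.055·111.32)² + (0.014·77.19)²) = √(37.48623 + 1.16783) = 6.217 km
  4: √((-0.067·111.32)² + (-0.040·77.19)²) = √(55.62833 + 9.53327) = 8.072 km
  5: √((-0.020·111.32)² + (-0.019·77.19)²) = √(4.95686 + 2.15094) = 2.666 km
  → nearest: 5 (2.666 km)
Q4 at 46.044°N, 74.555°W:
  1: √((0.074·111.32)² + (0.058·77.19)²) = √(67.85937 + 20.04371) = 9.376 km
  2: √((0.001·111.32)² + (0.017·77.19)²) = √(0.01239 + 1.72195) = 1.317 km
  3: √((0.042·111.32)² + (0.039·77.19)²) = √(21.85974 + 9.06257) = 5.561 km
  4: √((0.030·111.32)² + (-0.015·77.19)²) = √(11.15293 + 1.34062) = 3.535 km
  5: √((0.077·111.32)² + (0.006·77.19)²) = √(73.47301 + 0.21450) = 8.584 km
  → nearest: 2 (1.317 km)

Q1→3; Q2→5; Q3→5; Q4→2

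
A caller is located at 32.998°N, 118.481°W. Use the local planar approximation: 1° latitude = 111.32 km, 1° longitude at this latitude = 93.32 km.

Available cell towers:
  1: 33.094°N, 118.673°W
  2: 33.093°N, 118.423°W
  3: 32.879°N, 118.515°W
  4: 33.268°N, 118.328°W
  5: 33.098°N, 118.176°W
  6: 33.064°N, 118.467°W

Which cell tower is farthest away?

4

Distances from 32.998°N, 118.481°W:
1: √((0.096·111.32)² + (-0.192·93.32)²) = √(114.20598 + 321.03466) = 20.862 km
2: √((0.095·111.32)² + (0.058·93.32)²) = √(111.83909 + 29.29581) = 11.880 km
3: √((-0.119·111.32)² + (-0.034·93.32)²) = √(175.48513 + 10.06717) = 13.622 km
4: √((0.270·111.32)² + (0.153·93.32)²) = √(903.38718 + 203.86014) = 33.275 km
5: √((0.100·111.32)² + (0.305·93.32)²) = √(123.92142 + 810.11960) = 30.562 km
6: √((0.066·111.32)² + (0.014·93.32)²) = √(53.98017 + 1.70689) = 7.462 km
Maximum: 4 at 33.275 km.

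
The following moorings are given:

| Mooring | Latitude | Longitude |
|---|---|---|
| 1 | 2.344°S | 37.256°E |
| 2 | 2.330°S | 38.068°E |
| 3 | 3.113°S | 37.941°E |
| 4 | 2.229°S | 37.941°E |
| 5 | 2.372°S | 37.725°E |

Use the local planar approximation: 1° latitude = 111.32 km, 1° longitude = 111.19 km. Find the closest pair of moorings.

Pairwise distances:
2–4: 18.050 km
4–5: 28.814 km
2–5: 38.424 km
1–5: 52.241 km
1–4: 77.234 km
3–5: 85.913 km
2–3: 88.300 km
1–2: 90.300 km
3–4: 98.407 km
1–3: 114.583 km
Closest pair: 2–4 at 18.050 km.

2 and 4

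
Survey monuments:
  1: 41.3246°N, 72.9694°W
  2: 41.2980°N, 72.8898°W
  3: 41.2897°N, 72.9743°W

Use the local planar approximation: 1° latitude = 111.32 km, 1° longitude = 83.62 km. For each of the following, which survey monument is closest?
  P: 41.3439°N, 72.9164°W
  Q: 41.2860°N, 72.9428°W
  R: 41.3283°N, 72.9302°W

P at 41.3439°N, 72.9164°W:
  1: √((-0.0193·111.32)² + (-0.0530·83.62)²) = √(4.615949 + 19.641383) = 4.9252 km
  2: √((-0.0459·111.32)² + (0.0266·83.62)²) = √(26.107890 + 4.947475) = 5.5727 km
  3: √((-0.0542·111.32)² + (-0.0579·83.62)²) = √(36.403653 + 23.441071) = 7.7359 km
  → nearest: 1 (4.9252 km)
Q at 41.2860°N, 72.9428°W:
  1: √((0.0386·111.32)² + (-0.0266·83.62)²) = √(18.463796 + 4.947475) = 4.8385 km
  2: √((0.0120·111.32)² + (0.0530·83.62)²) = √(1.784469 + 19.641383) = 4.6288 km
  3: √((0.0037·111.32)² + (-0.0315·83.62)²) = √(0.169648 + 6.938114) = 2.6660 km
  → nearest: 3 (2.6660 km)
R at 41.3283°N, 72.9302°W:
  1: √((-0.0037·111.32)² + (-0.0392·83.62)²) = √(0.169648 + 10.744655) = 3.3037 km
  2: √((-0.0303·111.32)² + (0.0404·83.62)²) = √(11.377102 + 11.412560) = 4.7739 km
  3: √((-0.0386·111.32)² + (-0.0441·83.62)²) = √(18.463796 + 13.598704) = 5.6624 km
  → nearest: 1 (3.3037 km)

P→1; Q→3; R→1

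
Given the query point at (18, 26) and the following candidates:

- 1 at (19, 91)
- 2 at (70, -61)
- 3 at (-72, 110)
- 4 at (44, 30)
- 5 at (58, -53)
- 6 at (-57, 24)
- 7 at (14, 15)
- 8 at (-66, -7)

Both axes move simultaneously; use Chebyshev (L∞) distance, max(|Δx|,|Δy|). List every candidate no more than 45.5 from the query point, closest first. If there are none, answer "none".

Distances from (18, 26):
1: max(|1|, |65|) = 65
2: max(|52|, |-87|) = 87
3: max(|-90|, |84|) = 90
4: max(|26|, |4|) = 26
5: max(|40|, |-79|) = 79
6: max(|-75|, |-2|) = 75
7: max(|-4|, |-11|) = 11
8: max(|-84|, |-33|) = 84
Threshold 45.5: 7 (11), 4 (26) are within range.

7, 4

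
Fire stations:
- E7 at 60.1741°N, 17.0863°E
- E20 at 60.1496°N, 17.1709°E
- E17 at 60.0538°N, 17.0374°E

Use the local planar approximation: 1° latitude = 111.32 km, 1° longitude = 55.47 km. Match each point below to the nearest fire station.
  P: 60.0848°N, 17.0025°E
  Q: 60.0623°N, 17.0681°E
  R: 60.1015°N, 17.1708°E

P at 60.0848°N, 17.0025°E:
  E7: 10.9740 km
  E20: 11.8022 km
  E17: 3.9568 km
  → nearest: E17 (3.9568 km)
Q at 60.0623°N, 17.0681°E:
  E7: 12.4865 km
  E20: 11.2677 km
  E17: 1.9482 km
  → nearest: E17 (1.9482 km)
R at 60.1015°N, 17.1708°E:
  E7: 9.3427 km
  E20: 5.3545 km
  E17: 9.1078 km
  → nearest: E20 (5.3545 km)

P→E17; Q→E17; R→E20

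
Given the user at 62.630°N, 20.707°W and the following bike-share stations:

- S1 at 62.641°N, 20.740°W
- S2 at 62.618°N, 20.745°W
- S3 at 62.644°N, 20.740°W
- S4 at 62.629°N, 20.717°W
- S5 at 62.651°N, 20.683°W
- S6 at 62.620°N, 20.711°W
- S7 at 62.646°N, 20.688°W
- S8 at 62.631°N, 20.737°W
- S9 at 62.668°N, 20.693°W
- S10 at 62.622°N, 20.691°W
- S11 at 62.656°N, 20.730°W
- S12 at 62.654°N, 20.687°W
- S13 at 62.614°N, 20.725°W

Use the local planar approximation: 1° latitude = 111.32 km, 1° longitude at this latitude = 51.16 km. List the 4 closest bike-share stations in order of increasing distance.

S4, S6, S10, S8

Distances from 62.630°N, 20.707°W:
S1: 2.086 km
S2: 2.359 km
S3: 2.298 km
S4: 0.524 km
S5: 2.641 km
S6: 1.132 km
S7: 2.029 km
S8: 1.539 km
S9: 4.290 km
S10: 1.210 km
S11: 3.124 km
S12: 2.861 km
S13: 2.005 km
Sorted: S4 (0.524 km) < S6 (1.132 km) < S10 (1.210 km) < S8 (1.539 km) < S13 (2.005 km) < S7 (2.029 km) < …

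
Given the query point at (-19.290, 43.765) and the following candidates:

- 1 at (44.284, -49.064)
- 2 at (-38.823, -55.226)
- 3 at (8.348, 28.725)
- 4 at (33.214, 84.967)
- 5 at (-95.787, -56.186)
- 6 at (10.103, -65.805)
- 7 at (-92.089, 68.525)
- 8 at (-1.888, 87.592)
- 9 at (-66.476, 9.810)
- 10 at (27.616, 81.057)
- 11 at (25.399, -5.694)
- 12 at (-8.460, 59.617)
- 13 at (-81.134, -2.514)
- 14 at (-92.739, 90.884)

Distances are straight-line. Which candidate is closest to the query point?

Distances from (-19.290, 43.765):
1: √((63.574)² + (-92.829)²) = √(4041.65348 + 8617.22324) = 112.512
2: √((-19.533)² + (-98.991)²) = √(381.53809 + 9799.21808) = 100.900
3: √((27.638)² + (-15.040)²) = √(763.85904 + 226.20160) = 31.465
4: √((52.504)² + (41.202)²) = √(2756.67002 + 1697.60480) = 66.740
5: √((-76.497)² + (-99.951)²) = √(5851.79101 + 9990.20240) = 125.865
6: √((29.393)² + (-109.570)²) = √(863.94845 + 12005.58490) = 113.444
7: √((-72.799)² + (24.760)²) = √(5299.69440 + 613.05760) = 76.894
8: √((17.402)² + (43.827)²) = √(302.82960 + 1920.80593) = 47.155
9: √((-47.186)² + (-33.955)²) = √(2226.51860 + 1152.94202) = 58.133
10: √((46.906)² + (37.292)²) = √(2200.17284 + 1390.69326) = 59.924
11: √((44.689)² + (-49.459)²) = √(1997.10672 + 2446.19268) = 66.658
12: √((10.830)² + (15.852)²) = √(117.28890 + 251.28590) = 19.198
13: √((-61.844)² + (-46.279)²) = √(3824.68034 + 2141.74584) = 77.243
14: √((-73.449)² + (47.119)²) = √(5394.75560 + 2220.20016) = 87.264
Minimum: 12 at 19.198.

12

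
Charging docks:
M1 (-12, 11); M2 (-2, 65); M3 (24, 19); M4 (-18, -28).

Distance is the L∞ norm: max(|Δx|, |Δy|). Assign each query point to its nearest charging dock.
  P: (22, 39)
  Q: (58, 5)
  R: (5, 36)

P at (22, 39):
  M1: 34
  M2: 26
  M3: 20
  M4: 67
  → nearest: M3 (20)
Q at (58, 5):
  M1: 70
  M2: 60
  M3: 34
  M4: 76
  → nearest: M3 (34)
R at (5, 36):
  M1: 25
  M2: 29
  M3: 19
  M4: 64
  → nearest: M3 (19)

P→M3; Q→M3; R→M3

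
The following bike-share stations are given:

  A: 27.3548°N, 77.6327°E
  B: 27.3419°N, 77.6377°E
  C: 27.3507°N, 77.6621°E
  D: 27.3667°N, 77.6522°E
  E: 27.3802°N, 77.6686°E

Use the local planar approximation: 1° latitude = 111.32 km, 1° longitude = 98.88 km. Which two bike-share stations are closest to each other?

Pairwise distances:
A–B: √((-0.0129·111.32)² + (0.0050·98.88)²) = √(2.062176 + 0.244431) = 1.5188 km
C–D: √((0.0160·111.32)² + (-0.0099·98.88)²) = √(3.172388 + 0.958269) = 2.0324 km
D–E: √((0.0135·111.32)² + (0.0164·98.88)²) = √(2.258468 + 2.629690) = 2.2109 km
A–D: √((0.0119·111.32)² + (0.0195·98.88)²) = √(1.754851 + 3.717801) = 2.3394 km
B–C: √((0.0088·111.32)² + (0.0244·98.88)²) = √(0.959648 + 5.820986) = 2.6040 km
A–C: √((-0.0041·111.32)² + (0.0294·98.88)²) = √(0.208312 + 8.451068) = 2.9427 km
B–D: √((0.0248·111.32)² + (0.0145·98.88)²) = √(7.621663 + 2.055668) = 3.1108 km
C–E: √((0.0295·111.32)² + (0.0065·98.88)²) = √(10.784262 + 0.413089) = 3.3462 km
A–E: √((0.0254·111.32)² + (0.0359·98.88)²) = √(7.994915 + 12.601023) = 4.5383 km
B–E: √((0.0383·111.32)² + (0.0309·98.88)²) = √(18.177910 + 9.335420) = 5.2453 km
Closest pair: A–B at 1.5188 km.

A and B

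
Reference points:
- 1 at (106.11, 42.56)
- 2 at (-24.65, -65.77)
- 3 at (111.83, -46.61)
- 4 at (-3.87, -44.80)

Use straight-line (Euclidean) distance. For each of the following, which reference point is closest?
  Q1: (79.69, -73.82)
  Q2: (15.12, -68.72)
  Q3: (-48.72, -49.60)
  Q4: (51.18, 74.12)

Q1 at (79.69, -73.82):
  1: 119.34
  2: 104.65
  3: 42.11
  4: 88.46
  → nearest: 3 (42.11)
Q2 at (15.12, -68.72):
  1: 143.74
  2: 39.88
  3: 99.21
  4: 30.54
  → nearest: 4 (30.54)
Q3 at (-48.72, -49.60):
  1: 180.18
  2: 29.00
  3: 160.58
  4: 45.11
  → nearest: 2 (29.00)
Q4 at (51.18, 74.12):
  1: 63.35
  2: 159.12
  3: 135.11
  4: 131.04
  → nearest: 1 (63.35)

Q1→3; Q2→4; Q3→2; Q4→1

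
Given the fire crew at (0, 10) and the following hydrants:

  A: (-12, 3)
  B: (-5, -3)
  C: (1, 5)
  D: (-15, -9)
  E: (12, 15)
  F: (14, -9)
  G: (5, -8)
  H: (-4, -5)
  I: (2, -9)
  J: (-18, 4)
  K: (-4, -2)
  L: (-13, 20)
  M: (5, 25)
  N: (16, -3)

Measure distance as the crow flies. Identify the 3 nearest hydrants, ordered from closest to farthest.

C, K, E

Distances from (0, 10):
A: 13.89
B: 13.93
C: 5.10
D: 24.21
E: 13.00
F: 23.60
G: 18.68
H: 15.52
I: 19.10
J: 18.97
K: 12.65
L: 16.40
M: 15.81
N: 20.62
Sorted: C (5.10) < K (12.65) < E (13.00) < A (13.89) < B (13.93) < …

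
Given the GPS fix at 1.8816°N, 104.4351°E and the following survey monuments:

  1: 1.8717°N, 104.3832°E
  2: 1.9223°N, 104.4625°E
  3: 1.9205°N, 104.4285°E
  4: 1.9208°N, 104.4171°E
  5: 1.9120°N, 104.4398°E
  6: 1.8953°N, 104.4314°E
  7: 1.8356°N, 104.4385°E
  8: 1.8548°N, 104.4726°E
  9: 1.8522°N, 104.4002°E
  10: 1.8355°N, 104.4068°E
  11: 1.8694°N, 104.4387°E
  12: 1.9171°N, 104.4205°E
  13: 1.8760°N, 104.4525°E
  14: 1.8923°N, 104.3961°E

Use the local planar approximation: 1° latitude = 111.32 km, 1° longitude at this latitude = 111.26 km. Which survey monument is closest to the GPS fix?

Distances from 1.8816°N, 104.4351°E:
1: √((-0.0099·111.32)² + (-0.0519·111.26)²) = √(1.214554 + 33.343626) = 5.8786 km
2: √((0.0407·111.32)² + (0.0274·111.26)²) = √(20.527460 + 9.293499) = 5.4609 km
3: √((0.0389·111.32)² + (-0.0066·111.26)²) = √(18.751914 + 0.539220) = 4.3922 km
4: √((0.0392·111.32)² + (-0.0180·111.26)²) = √(19.042262 + 4.010727) = 4.8014 km
5: √((0.0304·111.32)² + (0.0047·111.26)²) = √(11.452322 + 0.273447) = 3.4243 km
6: √((0.0137·111.32)² + (-0.0037·111.26)²) = √(2.325881 + 0.169466) = 1.5797 km
7: √((-0.0460·111.32)² + (0.0034·111.26)²) = √(26.221773 + 0.143099) = 5.1347 km
8: √((-0.0268·111.32)² + (0.0375·111.26)²) = √(8.900532 + 17.407670) = 5.1292 km
9: √((-0.0294·111.32)² + (-0.0349·111.26)²) = √(10.711272 + 15.077487) = 5.0783 km
10: √((-0.0461·111.32)² + (-0.0283·111.26)²) = √(26.335905 + 9.914047) = 6.0208 km
11: √((-0.0122·111.32)² + (0.0036·111.26)²) = √(1.844446 + 0.160429) = 1.4159 km
12: √((0.0355·111.32)² + (-0.0146·111.26)²) = √(15.617197 + 2.638662) = 4.2727 km
13: √((-0.0056·111.32)² + (0.0174·111.26)²) = √(0.388618 + 3.747802) = 2.0338 km
14: √((0.0107·111.32)² + (-0.0390·111.26)²) = √(1.418776 + 18.828136) = 4.4997 km
Minimum: 11 at 1.4159 km.

11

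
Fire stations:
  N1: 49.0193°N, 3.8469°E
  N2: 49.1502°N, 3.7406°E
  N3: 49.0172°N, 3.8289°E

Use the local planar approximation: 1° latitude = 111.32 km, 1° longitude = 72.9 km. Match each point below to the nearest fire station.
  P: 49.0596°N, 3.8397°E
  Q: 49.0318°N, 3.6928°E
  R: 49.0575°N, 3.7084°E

P at 49.0596°N, 3.8397°E:
  N1: √((-0.0403·111.32)² + (0.0072·72.9)²) = √(20.125955 + 0.275499) = 4.5168 km
  N2: √((0.0906·111.32)² + (-0.0991·72.9)²) = √(101.719166 + 52.191811) = 12.4061 km
  N3: √((-0.0424·111.32)² + (-0.0108·72.9)²) = √(22.278098 + 0.619873) = 4.7852 km
  → nearest: N1 (4.5168 km)
Q at 49.0318°N, 3.6928°E:
  N1: √((-0.0125·111.32)² + (0.1541·72.9)²) = √(1.936272 + 126.200285) = 11.3197 km
  N2: √((0.1184·111.32)² + (0.0478·72.9)²) = √(173.719992 + 12.142577) = 13.6331 km
  N3: √((-0.0146·111.32)² + (0.1361·72.9)²) = √(2.641509 + 98.439932) = 10.0539 km
  → nearest: N3 (10.0539 km)
R at 49.0575°N, 3.7084°E:
  N1: √((-0.0382·111.32)² + (0.1385·72.9)²) = √(18.083110 + 101.942341) = 10.9556 km
  N2: √((0.0927·111.32)² + (0.0322·72.9)²) = √(106.489273 + 5.510193) = 10.5830 km
  N3: √((-0.0403·111.32)² + (0.1205·72.9)²) = √(20.125955 + 77.166562) = 9.8637 km
  → nearest: N3 (9.8637 km)

P→N1; Q→N3; R→N3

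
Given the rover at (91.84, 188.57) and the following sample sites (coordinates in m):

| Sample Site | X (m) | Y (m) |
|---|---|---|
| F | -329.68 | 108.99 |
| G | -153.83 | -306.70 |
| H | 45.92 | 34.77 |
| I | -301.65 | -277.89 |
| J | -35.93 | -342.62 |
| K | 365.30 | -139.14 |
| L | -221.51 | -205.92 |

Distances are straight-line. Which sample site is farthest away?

Distances from (91.84, 188.57):
F: √((-421.52)² + (-79.58)²) = √(177679.1104 + 6332.9764) = 428.97 m
G: √((-245.67)² + (-495.27)²) = √(60353.7489 + 245292.3729) = 552.85 m
H: √((-45.92)² + (-153.80)²) = √(2108.6464 + 23654.4400) = 160.51 m
I: √((-393.49)² + (-466.46)²) = √(154834.3801 + 217584.9316) = 610.26 m
J: √((-127.77)² + (-531.19)²) = √(16325.1729 + 282162.8161) = 546.34 m
K: √((273.46)² + (-327.71)²) = √(74780.3716 + 107393.8441) = 426.82 m
L: √((-313.35)² + (-394.49)²) = √(98188.2225 + 155622.3601) = 503.80 m
Maximum: I at 610.26 m.

I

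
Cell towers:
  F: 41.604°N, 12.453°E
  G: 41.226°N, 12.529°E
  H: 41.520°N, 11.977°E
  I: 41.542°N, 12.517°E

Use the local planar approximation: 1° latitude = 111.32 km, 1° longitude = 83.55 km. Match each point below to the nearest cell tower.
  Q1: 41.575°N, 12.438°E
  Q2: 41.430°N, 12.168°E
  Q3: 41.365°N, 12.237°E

Q1→F; Q2→H; Q3→H

Q1 at 41.575°N, 12.438°E:
  F: 3.463 km
  G: 39.588 km
  H: 39.000 km
  I: 7.554 km
  → nearest: F (3.463 km)
Q2 at 41.430°N, 12.168°E:
  F: 30.695 km
  G: 37.755 km
  H: 18.842 km
  I: 31.713 km
  → nearest: H (18.842 km)
Q3 at 41.365°N, 12.237°E:
  F: 32.149 km
  G: 28.890 km
  H: 27.742 km
  I: 30.586 km
  → nearest: H (27.742 km)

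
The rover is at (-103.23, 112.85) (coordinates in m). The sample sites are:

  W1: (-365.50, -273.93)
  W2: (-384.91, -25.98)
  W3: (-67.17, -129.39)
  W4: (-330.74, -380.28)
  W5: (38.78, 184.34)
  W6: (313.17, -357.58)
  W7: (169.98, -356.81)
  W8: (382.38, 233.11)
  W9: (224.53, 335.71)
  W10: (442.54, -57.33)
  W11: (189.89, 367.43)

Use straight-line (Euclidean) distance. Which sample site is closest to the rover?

W5

Distances from (-103.23, 112.85):
W1: √((-262.27)² + (-386.78)²) = √(68785.5529 + 149598.7684) = 467.32 m
W2: √((-281.68)² + (-138.83)²) = √(79343.6224 + 19273.7689) = 314.03 m
W3: √((36.06)² + (-242.24)²) = √(1300.3236 + 58680.2176) = 244.91 m
W4: √((-227.51)² + (-493.13)²) = √(51760.8001 + 243177.1969) = 543.08 m
W5: √((142.01)² + (71.49)²) = √(20166.8401 + 5110.8201) = 158.99 m
W6: √((416.40)² + (-470.43)²) = √(173388.9600 + 221304.3849) = 628.25 m
W7: √((273.21)² + (-469.66)²) = √(74643.7041 + 220580.5156) = 543.35 m
W8: √((485.61)² + (120.26)²) = √(235817.0721 + 14462.4676) = 500.28 m
W9: √((327.76)² + (222.86)²) = √(107426.6176 + 49666.5796) = 396.35 m
W10: √((545.77)² + (-170.18)²) = √(297864.8929 + 28961.2324) = 571.69 m
W11: √((293.12)² + (254.58)²) = √(85919.3344 + 64810.9764) = 388.24 m
Minimum: W5 at 158.99 m.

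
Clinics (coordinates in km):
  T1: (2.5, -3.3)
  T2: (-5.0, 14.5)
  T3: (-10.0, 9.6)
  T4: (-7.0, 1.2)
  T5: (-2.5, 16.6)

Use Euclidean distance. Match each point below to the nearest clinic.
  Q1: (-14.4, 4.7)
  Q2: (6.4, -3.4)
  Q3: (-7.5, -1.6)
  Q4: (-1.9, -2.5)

Q1 at (-14.4, 4.7):
  T1: √((16.9)² + (-8.0)²) = √(285.610 + 64.000) = 18.7 km
  T2: √((9.4)² + (9.8)²) = √(88.360 + 96.040) = 13.6 km
  T3: √((4.4)² + (4.9)²) = √(19.360 + 24.010) = 6.6 km
  T4: √((7.4)² + (-3.5)²) = √(54.760 + 12.250) = 8.2 km
  T5: √((11.9)² + (11.9)²) = √(141.610 + 141.610) = 16.8 km
  → nearest: T3 (6.6 km)
Q2 at (6.4, -3.4):
  T1: √((-3.9)² + (0.1)²) = √(15.210 + 0.010) = 3.9 km
  T2: √((-11.4)² + (17.9)²) = √(129.960 + 320.410) = 21.2 km
  T3: √((-16.4)² + (13.0)²) = √(268.960 + 169.000) = 20.9 km
  T4: √((-13.4)² + (4.6)²) = √(179.560 + 21.160) = 14.2 km
  T5: √((-8.9)² + (20.0)²) = √(79.210 + 400.000) = 21.9 km
  → nearest: T1 (3.9 km)
Q3 at (-7.5, -1.6):
  T1: √((10.0)² + (-1.7)²) = √(100.000 + 2.890) = 10.1 km
  T2: √((2.5)² + (16.1)²) = √(6.250 + 259.210) = 16.3 km
  T3: √((-2.5)² + (11.2)²) = √(6.250 + 125.440) = 11.5 km
  T4: √((0.5)² + (2.8)²) = √(0.250 + 7.840) = 2.8 km
  T5: √((5.0)² + (18.2)²) = √(25.000 + 331.240) = 18.9 km
  → nearest: T4 (2.8 km)
Q4 at (-1.9, -2.5):
  T1: √((4.4)² + (-0.8)²) = √(19.360 + 0.640) = 4.5 km
  T2: √((-3.1)² + (17.0)²) = √(9.610 + 289.000) = 17.3 km
  T3: √((-8.1)² + (12.1)²) = √(65.610 + 146.410) = 14.6 km
  T4: √((-5.1)² + (3.7)²) = √(26.010 + 13.690) = 6.3 km
  T5: √((-0.6)² + (19.1)²) = √(0.360 + 364.810) = 19.1 km
  → nearest: T1 (4.5 km)

Q1→T3; Q2→T1; Q3→T4; Q4→T1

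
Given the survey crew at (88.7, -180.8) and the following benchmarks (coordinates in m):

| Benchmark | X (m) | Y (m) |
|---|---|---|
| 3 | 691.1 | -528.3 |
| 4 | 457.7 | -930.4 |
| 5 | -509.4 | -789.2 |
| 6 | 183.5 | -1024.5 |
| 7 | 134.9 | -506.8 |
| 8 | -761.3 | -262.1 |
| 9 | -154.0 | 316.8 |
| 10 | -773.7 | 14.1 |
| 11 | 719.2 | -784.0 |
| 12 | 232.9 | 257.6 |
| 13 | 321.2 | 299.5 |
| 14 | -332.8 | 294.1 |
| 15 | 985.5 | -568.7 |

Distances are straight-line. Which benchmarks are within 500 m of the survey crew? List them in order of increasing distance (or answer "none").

7, 12

Distances from (88.7, -180.8):
3: √((602.4)² + (-347.5)²) = √(362885.760 + 120756.250) = 695.4 m
4: √((369.0)² + (-749.6)²) = √(136161.000 + 561900.160) = 835.5 m
5: √((-598.1)² + (-608.4)²) = √(357723.610 + 370150.560) = 853.2 m
6: √((94.8)² + (-843.7)²) = √(8987.040 + 711829.690) = 849.0 m
7: √((46.2)² + (-326.0)²) = √(2134.440 + 106276.000) = 329.3 m
8: √((-850.0)² + (-81.3)²) = √(722500.000 + 6609.690) = 853.9 m
9: √((-242.7)² + (497.6)²) = √(58903.290 + 247605.760) = 553.6 m
10: √((-862.4)² + (194.9)²) = √(743733.760 + 37986.010) = 884.1 m
11: √((630.5)² + (-603.2)²) = √(397530.250 + 363850.240) = 872.6 m
12: √((144.2)² + (438.4)²) = √(20793.640 + 192194.560) = 461.5 m
13: √((232.5)² + (480.3)²) = √(54056.250 + 230688.090) = 533.6 m
14: √((-421.5)² + (474.9)²) = √(177662.250 + 225530.010) = 635.0 m
15: √((896.8)² + (-387.9)²) = √(804250.240 + 150466.410) = 977.1 m
Threshold 500 m: 7 (329.3 m), 12 (461.5 m) are within range.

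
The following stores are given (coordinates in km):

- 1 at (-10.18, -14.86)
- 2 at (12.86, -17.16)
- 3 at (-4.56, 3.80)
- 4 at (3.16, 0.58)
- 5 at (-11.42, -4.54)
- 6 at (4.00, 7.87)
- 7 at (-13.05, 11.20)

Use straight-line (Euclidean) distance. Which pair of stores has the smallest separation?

4 and 6

Pairwise distances:
1–2: √((23.04)² + (-2.30)²) = √(530.8416 + 5.2900) = 23.15 km
1–3: √((5.62)² + (18.66)²) = √(31.5844 + 348.1956) = 19.49 km
1–4: √((13.34)² + (15.44)²) = √(177.9556 + 238.3936) = 20.40 km
1–5: √((-1.24)² + (10.32)²) = √(1.5376 + 106.5024) = 10.39 km
1–6: √((14.18)² + (22.73)²) = √(201.0724 + 516.6529) = 26.79 km
1–7: √((-2.87)² + (26.06)²) = √(8.2369 + 679.1236) = 26.22 km
2–3: √((-17.42)² + (20.96)²) = √(303.4564 + 439.3216) = 27.25 km
2–4: √((-9.70)² + (17.74)²) = √(94.0900 + 314.7076) = 20.22 km
2–5: √((-24.28)² + (12.62)²) = √(589.5184 + 159.2644) = 27.36 km
2–6: √((-8.86)² + (25.03)²) = √(78.4996 + 626.5009) = 26.55 km
2–7: √((-25.91)² + (28.36)²) = √(671.3281 + 804.2896) = 38.41 km
3–4: √((7.72)² + (-3.22)²) = √(59.5984 + 10.3684) = 8.36 km
3–5: √((-6.86)² + (-8.34)²) = √(47.0596 + 69.5556) = 10.80 km
3–6: √((8.56)² + (4.07)²) = √(73.2736 + 16.5649) = 9.48 km
3–7: √((-8.49)² + (7.40)²) = √(72.0801 + 54.7600) = 11.26 km
4–5: √((-14.58)² + (-5.12)²) = √(212.5764 + 26.2144) = 15.45 km
4–6: √((0.84)² + (7.29)²) = √(0.7056 + 53.1441) = 7.34 km
4–7: √((-16.21)² + (10.62)²) = √(262.7641 + 112.7844) = 19.38 km
5–6: √((15.42)² + (12.41)²) = √(237.7764 + 154.0081) = 19.79 km
5–7: √((-1.63)² + (15.74)²) = √(2.6569 + 247.7476) = 15.82 km
6–7: √((-17.05)² + (3.33)²) = √(290.7025 + 11.0889) = 17.37 km
Closest pair: 4–6 at 7.34 km.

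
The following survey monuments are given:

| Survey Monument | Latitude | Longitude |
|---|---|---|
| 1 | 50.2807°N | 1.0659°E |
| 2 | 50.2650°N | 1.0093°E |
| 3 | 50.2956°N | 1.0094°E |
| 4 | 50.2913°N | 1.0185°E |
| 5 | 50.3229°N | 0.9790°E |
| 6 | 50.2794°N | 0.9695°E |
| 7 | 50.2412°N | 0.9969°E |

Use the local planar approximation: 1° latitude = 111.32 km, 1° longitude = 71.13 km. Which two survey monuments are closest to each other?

Pairwise distances:
1–2: 4.3889 km
1–3: 4.3477 km
1–4: 3.5721 km
1–5: 7.7637 km
1–6: 6.8585 km
1–7: 6.5896 km
2–3: 3.4064 km
2–4: 3.0000 km
2–5: 6.7962 km
2–6: 3.2533 km
2–7: 2.7924 km
3–4: 0.8051 km
3–5: 3.7298 km
3–6: 3.3626 km
3–7: 6.1207 km
4–5: 4.5020 km
4–6: 3.7286 km
4–7: 5.7849 km
5–6: 4.8893 km
5–7: 9.1835 km
6–7: 4.6778 km
Closest pair: 3–4 at 0.8051 km.

3 and 4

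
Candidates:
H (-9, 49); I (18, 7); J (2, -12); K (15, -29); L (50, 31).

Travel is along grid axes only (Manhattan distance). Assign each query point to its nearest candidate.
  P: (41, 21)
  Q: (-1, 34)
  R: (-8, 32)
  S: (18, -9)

P at (41, 21):
  H: 78
  I: 37
  J: 72
  K: 76
  L: 19
  → nearest: L (19)
Q at (-1, 34):
  H: 23
  I: 46
  J: 49
  K: 79
  L: 54
  → nearest: H (23)
R at (-8, 32):
  H: 18
  I: 51
  J: 54
  K: 84
  L: 59
  → nearest: H (18)
S at (18, -9):
  H: 85
  I: 16
  J: 19
  K: 23
  L: 72
  → nearest: I (16)

P→L; Q→H; R→H; S→I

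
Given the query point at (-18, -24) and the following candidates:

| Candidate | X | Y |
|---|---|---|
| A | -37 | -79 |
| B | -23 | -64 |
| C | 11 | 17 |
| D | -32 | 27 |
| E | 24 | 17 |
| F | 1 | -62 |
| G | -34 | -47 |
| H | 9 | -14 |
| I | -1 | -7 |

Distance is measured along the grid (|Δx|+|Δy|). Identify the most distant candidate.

Distances from (-18, -24):
A: 74
B: 45
C: 70
D: 65
E: 83
F: 57
G: 39
H: 37
I: 34
Maximum: E at 83.

E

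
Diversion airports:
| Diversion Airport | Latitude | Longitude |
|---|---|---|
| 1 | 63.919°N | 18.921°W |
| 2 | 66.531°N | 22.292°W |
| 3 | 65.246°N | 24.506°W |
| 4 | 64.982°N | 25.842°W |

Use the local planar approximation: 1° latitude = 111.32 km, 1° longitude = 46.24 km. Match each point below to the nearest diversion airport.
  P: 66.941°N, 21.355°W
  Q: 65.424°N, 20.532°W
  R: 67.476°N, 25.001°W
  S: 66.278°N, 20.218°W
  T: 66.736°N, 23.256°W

P→2; Q→2; R→2; S→2; T→2

P at 66.941°N, 21.355°W:
  1: 354.737 km
  2: 62.931 km
  3: 238.395 km
  4: 301.006 km
  → nearest: 2 (62.931 km)
Q at 65.424°N, 20.532°W:
  1: 183.351 km
  2: 147.679 km
  3: 184.823 km
  4: 250.416 km
  → nearest: 2 (147.679 km)
R at 67.476°N, 25.001°W:
  1: 485.621 km
  2: 163.578 km
  3: 249.297 km
  4: 280.342 km
  → nearest: 2 (163.578 km)
S at 66.278°N, 20.218°W:
  1: 269.365 km
  2: 99.952 km
  3: 229.154 km
  4: 297.392 km
  → nearest: 2 (99.952 km)
T at 66.736°N, 23.256°W:
  1: 372.180 km
  2: 50.077 km
  3: 175.649 km
  4: 228.961 km
  → nearest: 2 (50.077 km)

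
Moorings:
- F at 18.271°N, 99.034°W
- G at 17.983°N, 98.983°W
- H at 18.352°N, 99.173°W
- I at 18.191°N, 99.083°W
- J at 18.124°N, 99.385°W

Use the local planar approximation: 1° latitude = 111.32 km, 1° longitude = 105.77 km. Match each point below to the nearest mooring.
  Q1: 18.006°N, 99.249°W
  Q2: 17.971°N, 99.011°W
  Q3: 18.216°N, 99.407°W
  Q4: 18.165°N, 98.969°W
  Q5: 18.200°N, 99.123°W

Q1 at 18.006°N, 99.249°W:
  F: 37.247 km
  G: 28.251 km
  H: 39.347 km
  I: 27.063 km
  J: 19.480 km
  → nearest: J (19.480 km)
Q2 at 17.971°N, 99.011°W:
  F: 33.484 km
  G: 3.249 km
  H: 45.743 km
  I: 25.647 km
  J: 43.069 km
  → nearest: G (3.249 km)
Q3 at 18.216°N, 99.407°W:
  F: 39.924 km
  G: 51.807 km
  H: 29.013 km
  I: 34.382 km
  J: 10.502 km
  → nearest: J (10.502 km)
Q4 at 18.165°N, 98.969°W:
  F: 13.657 km
  G: 20.314 km
  H: 29.982 km
  I: 12.400 km
  J: 44.236 km
  → nearest: I (12.400 km)
Q5 at 18.200°N, 99.123°W:
  F: 12.292 km
  G: 28.334 km
  H: 17.728 km
  I: 4.348 km
  J: 28.974 km
  → nearest: I (4.348 km)

Q1→J; Q2→G; Q3→J; Q4→I; Q5→I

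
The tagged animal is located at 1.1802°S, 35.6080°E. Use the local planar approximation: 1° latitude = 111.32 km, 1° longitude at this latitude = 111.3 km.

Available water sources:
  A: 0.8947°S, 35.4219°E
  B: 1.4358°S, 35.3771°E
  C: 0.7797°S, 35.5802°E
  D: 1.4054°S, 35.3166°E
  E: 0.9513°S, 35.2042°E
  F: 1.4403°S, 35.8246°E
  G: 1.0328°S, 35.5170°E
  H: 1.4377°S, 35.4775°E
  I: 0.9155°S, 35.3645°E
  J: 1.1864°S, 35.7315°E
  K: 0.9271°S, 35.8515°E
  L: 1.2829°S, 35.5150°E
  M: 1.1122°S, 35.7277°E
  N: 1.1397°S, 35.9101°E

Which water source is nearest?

J

Distances from 1.1802°S, 35.6080°E:
A: 37.9356 km
B: 38.3411 km
C: 44.6909 km
D: 40.9921 km
E: 51.6639 km
F: 37.6766 km
G: 19.2827 km
H: 32.1347 km
I: 40.0345 km
J: 13.7629 km
K: 39.0939 km
L: 15.4222 km
M: 15.3230 km
N: 33.9246 km
Minimum: J at 13.7629 km.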